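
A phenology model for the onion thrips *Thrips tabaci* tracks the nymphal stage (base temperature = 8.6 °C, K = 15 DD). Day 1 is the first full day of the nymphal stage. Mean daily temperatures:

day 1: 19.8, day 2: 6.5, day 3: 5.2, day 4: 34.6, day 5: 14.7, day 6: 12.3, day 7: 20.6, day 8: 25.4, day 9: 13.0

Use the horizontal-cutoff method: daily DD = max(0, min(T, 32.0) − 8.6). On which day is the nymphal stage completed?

Daily DD above 8.6 °C (capped at 23.4): 11.2, 0.0, 0.0, 23.4, 6.1, 3.7, 12.0, 16.8, 4.4.
Cumulative: 11.2, 11.2, 11.2, 34.6, 40.7, 44.4, 56.4, 73.2, 77.6.
The total first reaches 15 DD on day 4.

day 4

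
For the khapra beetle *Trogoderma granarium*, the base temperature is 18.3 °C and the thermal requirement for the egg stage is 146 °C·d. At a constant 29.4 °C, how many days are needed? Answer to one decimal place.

13.2 days

Daily accumulation = 29.4 − 18.3 = 11.1 DD/day.
Duration = 146 / 11.1 = 13.153 ≈ 13.2 days.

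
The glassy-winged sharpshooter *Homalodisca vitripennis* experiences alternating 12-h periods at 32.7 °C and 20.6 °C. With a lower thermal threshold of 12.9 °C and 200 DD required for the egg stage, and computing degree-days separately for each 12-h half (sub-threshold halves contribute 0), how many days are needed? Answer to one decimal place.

Day half: max(0, 32.7 − 12.9) × 0.5 = 19.8 × 0.5 = 9.90 DD.
Night half: max(0, 20.6 − 12.9) × 0.5 = 7.7 × 0.5 = 3.85 DD.
Per 24 h: 13.75 DD/day.
Duration = 200 / 13.75 = 14.545 ≈ 14.5 days.

14.5 days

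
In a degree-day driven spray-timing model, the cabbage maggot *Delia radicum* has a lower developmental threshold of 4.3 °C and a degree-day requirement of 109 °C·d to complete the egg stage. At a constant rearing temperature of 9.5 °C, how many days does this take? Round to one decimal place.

21.0 days

Daily accumulation = 9.5 − 4.3 = 5.2 DD/day.
Duration = 109 / 5.2 = 20.962 ≈ 21.0 days.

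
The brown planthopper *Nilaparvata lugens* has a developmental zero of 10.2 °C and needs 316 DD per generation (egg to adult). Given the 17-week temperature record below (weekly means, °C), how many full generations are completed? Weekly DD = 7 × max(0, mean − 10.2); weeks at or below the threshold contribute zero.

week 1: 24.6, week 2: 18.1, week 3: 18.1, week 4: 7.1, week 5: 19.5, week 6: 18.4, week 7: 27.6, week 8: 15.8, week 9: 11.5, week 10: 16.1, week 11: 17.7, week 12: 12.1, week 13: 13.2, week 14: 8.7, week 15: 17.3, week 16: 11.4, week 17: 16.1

Weekly DD (7 × max(0, T̄ − 10.2)): 100.8, 55.3, 55.3, 0.0, 65.1, 57.4, 121.8, 39.2, 9.1, 41.3, 52.5, 13.3, 21.0, 0.0, 49.7, 8.4, 41.3.
Season total = 731.5 DD.
Complete generations = ⌊731.5 / 316⌋ = 2.

2 generations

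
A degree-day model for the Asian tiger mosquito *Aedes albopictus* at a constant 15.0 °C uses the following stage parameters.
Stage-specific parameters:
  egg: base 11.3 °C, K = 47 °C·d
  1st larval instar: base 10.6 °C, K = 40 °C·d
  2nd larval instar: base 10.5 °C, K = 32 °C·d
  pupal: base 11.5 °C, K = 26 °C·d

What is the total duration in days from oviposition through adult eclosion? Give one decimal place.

36.3 days

egg: 47 / (15.0 − 11.3) = 47 / 3.7 = 12.703 d.
1st larval instar: 40 / (15.0 − 10.6) = 40 / 4.4 = 9.091 d.
2nd larval instar: 32 / (15.0 − 10.5) = 32 / 4.5 = 7.111 d.
pupal: 26 / (15.0 − 11.5) = 26 / 3.5 = 7.429 d.
Sum = 36.333 ≈ 36.3 days.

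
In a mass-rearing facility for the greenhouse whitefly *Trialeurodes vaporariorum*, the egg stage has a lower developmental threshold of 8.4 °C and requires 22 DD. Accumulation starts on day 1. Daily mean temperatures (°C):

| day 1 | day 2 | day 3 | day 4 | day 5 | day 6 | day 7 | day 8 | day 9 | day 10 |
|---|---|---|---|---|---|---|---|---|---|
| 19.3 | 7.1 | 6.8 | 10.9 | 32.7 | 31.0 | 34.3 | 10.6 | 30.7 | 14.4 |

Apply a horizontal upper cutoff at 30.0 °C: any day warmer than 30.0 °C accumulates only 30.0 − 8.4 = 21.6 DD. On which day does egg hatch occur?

day 5

Daily DD above 8.4 °C (capped at 21.6): 10.9, 0.0, 0.0, 2.5, 21.6, 21.6, 21.6, 2.2, 21.6, 6.0.
Cumulative: 10.9, 10.9, 10.9, 13.4, 35.0, 56.6, 78.2, 80.4, 102.0, 108.0.
The total first reaches 22 DD on day 5.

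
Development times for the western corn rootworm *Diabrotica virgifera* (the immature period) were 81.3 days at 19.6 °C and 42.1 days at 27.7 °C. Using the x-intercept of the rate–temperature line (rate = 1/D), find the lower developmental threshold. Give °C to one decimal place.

Under the model K = D·(T − T_b), so D₁·(T₁ − T_b) = D₂·(T₂ − T_b).
81.3·(19.6 − T_b) = 42.1·(27.7 − T_b)
T_b = (81.3·19.6 − 42.1·27.7) / (81.3 − 42.1) = 427.31 / 39.2 = 10.901 °C ≈ 10.9 °C.

10.9 °C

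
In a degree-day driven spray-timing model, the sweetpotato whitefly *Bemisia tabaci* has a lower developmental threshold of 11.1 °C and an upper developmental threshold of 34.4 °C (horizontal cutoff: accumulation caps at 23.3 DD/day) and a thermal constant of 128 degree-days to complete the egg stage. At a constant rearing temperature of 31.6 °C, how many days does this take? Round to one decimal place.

Daily accumulation = 31.6 − 11.1 = 20.5 DD/day.
Duration = 128 / 20.5 = 6.244 ≈ 6.2 days.

6.2 days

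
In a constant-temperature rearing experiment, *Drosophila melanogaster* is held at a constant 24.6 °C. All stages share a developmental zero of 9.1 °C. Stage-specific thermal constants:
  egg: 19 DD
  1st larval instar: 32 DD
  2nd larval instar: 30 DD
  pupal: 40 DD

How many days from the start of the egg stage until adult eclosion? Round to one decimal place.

7.8 days

Daily accumulation at 24.6 °C = 24.6 − 9.1 = 15.5 DD/day.
Total K = 19 + 32 + 30 + 40 = 121 DD.
Total duration = 121 / 15.5 = 7.806 ≈ 7.8 days.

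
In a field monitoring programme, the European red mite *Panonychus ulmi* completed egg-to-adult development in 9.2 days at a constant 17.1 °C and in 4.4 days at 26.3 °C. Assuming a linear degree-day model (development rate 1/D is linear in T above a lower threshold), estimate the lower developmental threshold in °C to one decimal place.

Equal thermal constants: D₁(T₁ − T_b) = D₂(T₂ − T_b).
9.2·(17.1 − T_b) = 4.4·(26.3 − T_b)
T_b = (9.2·17.1 − 4.4·26.3) / (9.2 − 4.4) = 41.60 / 4.8 = 8.667 °C ≈ 8.7 °C.

8.7 °C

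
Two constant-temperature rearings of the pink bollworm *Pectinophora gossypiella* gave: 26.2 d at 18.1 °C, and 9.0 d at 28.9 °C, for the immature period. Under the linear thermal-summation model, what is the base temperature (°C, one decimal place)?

Equal thermal constants: D₁(T₁ − T_b) = D₂(T₂ − T_b).
26.2·(18.1 − T_b) = 9.0·(28.9 − T_b)
T_b = (26.2·18.1 − 9.0·28.9) / (26.2 − 9.0) = 214.12 / 17.2 = 12.449 °C ≈ 12.4 °C.

12.4 °C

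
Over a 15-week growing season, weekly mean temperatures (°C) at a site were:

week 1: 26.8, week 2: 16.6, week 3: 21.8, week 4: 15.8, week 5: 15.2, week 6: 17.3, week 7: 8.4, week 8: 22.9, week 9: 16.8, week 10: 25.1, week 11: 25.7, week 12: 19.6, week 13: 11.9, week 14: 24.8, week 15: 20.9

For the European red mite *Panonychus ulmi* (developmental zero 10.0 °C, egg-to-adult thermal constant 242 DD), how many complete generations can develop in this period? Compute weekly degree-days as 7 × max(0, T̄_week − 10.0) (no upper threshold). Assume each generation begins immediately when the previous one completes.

Weekly DD (7 × max(0, T̄ − 10.0)): 117.6, 46.2, 82.6, 40.6, 36.4, 51.1, 0.0, 90.3, 47.6, 105.7, 109.9, 67.2, 13.3, 103.6, 76.3.
Season total = 988.4 DD.
Complete generations = ⌊988.4 / 242⌋ = 4.

4 generations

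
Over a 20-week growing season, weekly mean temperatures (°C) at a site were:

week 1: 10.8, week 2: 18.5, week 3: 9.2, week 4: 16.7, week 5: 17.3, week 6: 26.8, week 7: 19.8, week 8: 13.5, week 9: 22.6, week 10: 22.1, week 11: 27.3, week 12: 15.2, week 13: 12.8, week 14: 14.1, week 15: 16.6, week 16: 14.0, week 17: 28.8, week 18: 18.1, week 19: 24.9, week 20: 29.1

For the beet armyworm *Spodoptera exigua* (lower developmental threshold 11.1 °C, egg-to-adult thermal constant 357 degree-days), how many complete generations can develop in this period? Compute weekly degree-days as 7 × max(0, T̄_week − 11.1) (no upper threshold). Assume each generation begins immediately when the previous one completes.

3 generations

Weekly DD (7 × max(0, T̄ − 11.1)): 0.0, 51.8, 0.0, 39.2, 43.4, 109.9, 60.9, 16.8, 80.5, 77.0, 113.4, 28.7, 11.9, 21.0, 38.5, 20.3, 123.9, 49.0, 96.6, 126.0.
Season total = 1108.8 DD.
Complete generations = ⌊1108.8 / 357⌋ = 3.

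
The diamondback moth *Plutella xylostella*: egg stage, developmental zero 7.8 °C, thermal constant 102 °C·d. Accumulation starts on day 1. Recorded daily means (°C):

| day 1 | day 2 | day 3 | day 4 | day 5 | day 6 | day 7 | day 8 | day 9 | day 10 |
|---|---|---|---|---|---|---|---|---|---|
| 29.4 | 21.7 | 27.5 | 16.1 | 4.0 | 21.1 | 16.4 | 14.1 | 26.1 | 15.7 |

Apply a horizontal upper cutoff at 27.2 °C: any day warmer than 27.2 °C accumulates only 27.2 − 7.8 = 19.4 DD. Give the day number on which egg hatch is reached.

day 9

Daily DD above 7.8 °C (capped at 19.4): 19.4, 13.9, 19.4, 8.3, 0.0, 13.3, 8.6, 6.3, 18.3, 7.9.
Cumulative: 19.4, 33.3, 52.7, 61.0, 61.0, 74.3, 82.9, 89.2, 107.5, 115.4.
The total first reaches 102 DD on day 9.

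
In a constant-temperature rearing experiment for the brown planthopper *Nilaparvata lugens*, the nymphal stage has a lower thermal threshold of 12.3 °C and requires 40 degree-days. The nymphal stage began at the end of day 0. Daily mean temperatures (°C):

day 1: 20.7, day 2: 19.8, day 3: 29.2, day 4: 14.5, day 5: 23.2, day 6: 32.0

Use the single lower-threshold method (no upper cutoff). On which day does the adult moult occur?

day 5

Daily DD above 12.3 °C: 8.4, 7.5, 16.9, 2.2, 10.9, 19.7.
Cumulative: 8.4, 15.9, 32.8, 35.0, 45.9, 65.6.
The total first reaches 40 DD on day 5.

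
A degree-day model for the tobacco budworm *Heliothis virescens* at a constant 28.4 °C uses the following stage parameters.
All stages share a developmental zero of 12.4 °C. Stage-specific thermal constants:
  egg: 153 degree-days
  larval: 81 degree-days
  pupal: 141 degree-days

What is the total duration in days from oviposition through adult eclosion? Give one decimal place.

23.4 days

Daily accumulation at 28.4 °C = 28.4 − 12.4 = 16.0 DD/day.
Total K = 153 + 81 + 141 = 375 DD.
Total duration = 375 / 16.0 = 23.438 ≈ 23.4 days.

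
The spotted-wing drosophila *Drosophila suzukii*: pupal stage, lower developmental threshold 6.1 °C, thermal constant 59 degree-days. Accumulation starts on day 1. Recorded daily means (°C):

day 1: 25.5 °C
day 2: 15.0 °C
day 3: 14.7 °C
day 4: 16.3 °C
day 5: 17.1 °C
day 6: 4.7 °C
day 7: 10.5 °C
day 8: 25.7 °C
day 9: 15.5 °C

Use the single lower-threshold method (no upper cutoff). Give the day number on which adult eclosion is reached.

Daily DD above 6.1 °C: 19.4, 8.9, 8.6, 10.2, 11.0, 0.0, 4.4, 19.6, 9.4.
Cumulative: 19.4, 28.3, 36.9, 47.1, 58.1, 58.1, 62.5, 82.1, 91.5.
The total first reaches 59 DD on day 7.

day 7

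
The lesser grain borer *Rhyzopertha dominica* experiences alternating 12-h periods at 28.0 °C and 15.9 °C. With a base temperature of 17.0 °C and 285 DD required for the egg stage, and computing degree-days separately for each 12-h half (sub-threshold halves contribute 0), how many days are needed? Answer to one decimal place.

Day half: max(0, 28.0 − 17.0) × 0.5 = 11.0 × 0.5 = 5.50 DD.
Night half: max(0, 15.9 − 17.0) × 0.5 = 0.0 × 0.5 = 0.00 DD.
Per 24 h: 5.50 DD/day.
Duration = 285 / 5.50 = 51.818 ≈ 51.8 days.

51.8 days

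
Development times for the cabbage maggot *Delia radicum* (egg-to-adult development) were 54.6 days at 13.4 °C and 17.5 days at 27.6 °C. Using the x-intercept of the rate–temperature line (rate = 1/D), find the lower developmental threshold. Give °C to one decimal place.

Equal thermal constants: D₁(T₁ − T_b) = D₂(T₂ − T_b).
54.6·(13.4 − T_b) = 17.5·(27.6 − T_b)
T_b = (54.6·13.4 − 17.5·27.6) / (54.6 − 17.5) = 248.64 / 37.1 = 6.702 °C ≈ 6.7 °C.

6.7 °C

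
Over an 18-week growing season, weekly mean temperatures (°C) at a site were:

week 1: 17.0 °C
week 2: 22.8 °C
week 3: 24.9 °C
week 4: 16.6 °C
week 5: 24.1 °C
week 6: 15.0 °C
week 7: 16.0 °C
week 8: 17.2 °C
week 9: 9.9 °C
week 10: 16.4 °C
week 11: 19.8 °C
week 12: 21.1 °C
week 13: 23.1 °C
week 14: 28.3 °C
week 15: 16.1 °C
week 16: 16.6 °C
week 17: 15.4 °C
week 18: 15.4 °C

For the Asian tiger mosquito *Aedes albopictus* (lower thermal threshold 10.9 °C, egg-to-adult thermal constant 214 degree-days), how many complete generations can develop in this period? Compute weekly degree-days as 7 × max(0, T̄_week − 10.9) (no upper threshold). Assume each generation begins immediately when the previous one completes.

4 generations

Weekly DD (7 × max(0, T̄ − 10.9)): 42.7, 83.3, 98.0, 39.9, 92.4, 28.7, 35.7, 44.1, 0.0, 38.5, 62.3, 71.4, 85.4, 121.8, 36.4, 39.9, 31.5, 31.5.
Season total = 983.5 DD.
Complete generations = ⌊983.5 / 214⌋ = 4.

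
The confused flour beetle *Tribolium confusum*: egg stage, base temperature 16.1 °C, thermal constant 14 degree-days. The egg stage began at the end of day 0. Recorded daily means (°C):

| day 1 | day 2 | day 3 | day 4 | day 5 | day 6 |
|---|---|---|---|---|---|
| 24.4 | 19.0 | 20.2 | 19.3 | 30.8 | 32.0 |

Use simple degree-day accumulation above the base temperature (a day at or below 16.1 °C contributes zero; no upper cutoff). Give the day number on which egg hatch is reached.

day 3

Daily DD above 16.1 °C: 8.3, 2.9, 4.1, 3.2, 14.7, 15.9.
Cumulative: 8.3, 11.2, 15.3, 18.5, 33.2, 49.1.
The total first reaches 14 DD on day 3.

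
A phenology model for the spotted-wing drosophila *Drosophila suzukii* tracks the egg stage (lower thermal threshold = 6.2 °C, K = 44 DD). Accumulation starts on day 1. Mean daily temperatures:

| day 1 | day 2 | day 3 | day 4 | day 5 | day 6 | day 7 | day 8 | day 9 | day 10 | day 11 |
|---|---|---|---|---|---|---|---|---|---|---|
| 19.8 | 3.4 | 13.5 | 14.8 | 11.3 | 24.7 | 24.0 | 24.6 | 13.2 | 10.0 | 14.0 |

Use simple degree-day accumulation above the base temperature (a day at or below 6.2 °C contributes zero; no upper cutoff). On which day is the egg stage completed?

day 6

Daily DD above 6.2 °C: 13.6, 0.0, 7.3, 8.6, 5.1, 18.5, 17.8, 18.4, 7.0, 3.8, 7.8.
Cumulative: 13.6, 13.6, 20.9, 29.5, 34.6, 53.1, 70.9, 89.3, 96.3, 100.1, 107.9.
The total first reaches 44 DD on day 6.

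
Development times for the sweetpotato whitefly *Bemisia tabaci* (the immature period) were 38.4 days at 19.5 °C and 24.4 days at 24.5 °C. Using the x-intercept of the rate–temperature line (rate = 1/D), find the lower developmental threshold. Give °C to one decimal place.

10.8 °C

Equal thermal constants: D₁(T₁ − T_b) = D₂(T₂ − T_b).
38.4·(19.5 − T_b) = 24.4·(24.5 − T_b)
T_b = (38.4·19.5 − 24.4·24.5) / (38.4 − 24.4) = 151.00 / 14.0 = 10.786 °C ≈ 10.8 °C.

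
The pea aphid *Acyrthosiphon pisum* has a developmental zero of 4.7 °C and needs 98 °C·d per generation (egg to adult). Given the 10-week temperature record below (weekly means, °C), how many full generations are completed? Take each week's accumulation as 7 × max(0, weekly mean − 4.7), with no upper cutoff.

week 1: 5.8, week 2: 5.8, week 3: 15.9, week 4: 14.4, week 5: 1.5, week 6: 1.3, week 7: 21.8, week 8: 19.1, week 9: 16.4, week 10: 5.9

4 generations

Weekly DD (7 × max(0, T̄ − 4.7)): 7.7, 7.7, 78.4, 67.9, 0.0, 0.0, 119.7, 100.8, 81.9, 8.4.
Season total = 472.5 DD.
Complete generations = ⌊472.5 / 98⌋ = 4.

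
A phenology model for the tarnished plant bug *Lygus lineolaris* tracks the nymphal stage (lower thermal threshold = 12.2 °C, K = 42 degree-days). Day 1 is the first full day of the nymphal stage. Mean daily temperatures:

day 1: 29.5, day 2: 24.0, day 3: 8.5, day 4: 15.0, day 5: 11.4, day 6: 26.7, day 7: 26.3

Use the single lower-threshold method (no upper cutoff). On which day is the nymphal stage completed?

Daily DD above 12.2 °C: 17.3, 11.8, 0.0, 2.8, 0.0, 14.5, 14.1.
Cumulative: 17.3, 29.1, 29.1, 31.9, 31.9, 46.4, 60.5.
The total first reaches 42 DD on day 6.

day 6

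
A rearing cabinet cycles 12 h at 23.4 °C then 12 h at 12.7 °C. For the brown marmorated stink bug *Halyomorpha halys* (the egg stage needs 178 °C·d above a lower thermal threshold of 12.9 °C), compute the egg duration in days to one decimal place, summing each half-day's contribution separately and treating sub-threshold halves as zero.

33.9 days

Day half: max(0, 23.4 − 12.9) × 0.5 = 10.5 × 0.5 = 5.25 DD.
Night half: max(0, 12.7 − 12.9) × 0.5 = 0.0 × 0.5 = 0.00 DD.
Per 24 h: 5.25 DD/day.
Duration = 178 / 5.25 = 33.905 ≈ 33.9 days.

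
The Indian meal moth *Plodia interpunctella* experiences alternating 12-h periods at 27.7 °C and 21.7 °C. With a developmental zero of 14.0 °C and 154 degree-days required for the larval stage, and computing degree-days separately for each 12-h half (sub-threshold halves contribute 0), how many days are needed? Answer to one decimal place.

14.4 days

Day half: max(0, 27.7 − 14.0) × 0.5 = 13.7 × 0.5 = 6.85 DD.
Night half: max(0, 21.7 − 14.0) × 0.5 = 7.7 × 0.5 = 3.85 DD.
Per 24 h: 10.70 DD/day.
Duration = 154 / 10.70 = 14.393 ≈ 14.4 days.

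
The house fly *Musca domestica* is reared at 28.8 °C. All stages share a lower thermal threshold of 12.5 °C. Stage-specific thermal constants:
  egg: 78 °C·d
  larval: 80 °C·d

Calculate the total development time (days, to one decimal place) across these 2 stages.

Daily accumulation at 28.8 °C = 28.8 − 12.5 = 16.3 DD/day.
Total K = 78 + 80 = 158 DD.
Total duration = 158 / 16.3 = 9.693 ≈ 9.7 days.

9.7 days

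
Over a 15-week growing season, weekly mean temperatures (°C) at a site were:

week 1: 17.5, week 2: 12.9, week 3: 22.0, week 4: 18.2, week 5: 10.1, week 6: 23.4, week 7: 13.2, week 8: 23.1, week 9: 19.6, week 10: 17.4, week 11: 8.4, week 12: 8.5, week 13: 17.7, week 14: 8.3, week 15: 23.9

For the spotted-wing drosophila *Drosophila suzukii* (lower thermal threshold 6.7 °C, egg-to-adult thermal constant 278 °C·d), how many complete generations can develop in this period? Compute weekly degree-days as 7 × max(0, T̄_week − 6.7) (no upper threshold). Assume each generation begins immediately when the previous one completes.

Weekly DD (7 × max(0, T̄ − 6.7)): 75.6, 43.4, 107.1, 80.5, 23.8, 116.9, 45.5, 114.8, 90.3, 74.9, 11.9, 12.6, 77.0, 11.2, 120.4.
Season total = 1005.9 DD.
Complete generations = ⌊1005.9 / 278⌋ = 3.

3 generations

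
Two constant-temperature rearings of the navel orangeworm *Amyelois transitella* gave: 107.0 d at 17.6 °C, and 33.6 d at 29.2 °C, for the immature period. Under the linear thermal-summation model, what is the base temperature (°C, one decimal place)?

Equal thermal constants: D₁(T₁ − T_b) = D₂(T₂ − T_b).
107.0·(17.6 − T_b) = 33.6·(29.2 − T_b)
T_b = (107.0·17.6 − 33.6·29.2) / (107.0 − 33.6) = 902.08 / 73.4 = 12.290 °C ≈ 12.3 °C.

12.3 °C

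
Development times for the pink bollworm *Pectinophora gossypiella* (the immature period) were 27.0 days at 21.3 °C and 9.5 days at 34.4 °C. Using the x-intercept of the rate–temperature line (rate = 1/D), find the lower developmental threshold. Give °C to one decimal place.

14.2 °C

Linear rate model ⇒ the product D·(T − T_b) is constant across temperatures.
27.0·(21.3 − T_b) = 9.5·(34.4 − T_b)
T_b = (27.0·21.3 − 9.5·34.4) / (27.0 − 9.5) = 248.30 / 17.5 = 14.189 °C ≈ 14.2 °C.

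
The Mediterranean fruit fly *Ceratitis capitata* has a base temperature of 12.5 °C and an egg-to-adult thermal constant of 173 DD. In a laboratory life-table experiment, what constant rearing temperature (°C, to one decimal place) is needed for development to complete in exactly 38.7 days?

17.0 °C

Required daily accumulation = 173 / 38.7 = 4.470 DD/day.
T = T_base + 4.470 = 12.5 + 4.470 = 16.970 ≈ 17.0 °C.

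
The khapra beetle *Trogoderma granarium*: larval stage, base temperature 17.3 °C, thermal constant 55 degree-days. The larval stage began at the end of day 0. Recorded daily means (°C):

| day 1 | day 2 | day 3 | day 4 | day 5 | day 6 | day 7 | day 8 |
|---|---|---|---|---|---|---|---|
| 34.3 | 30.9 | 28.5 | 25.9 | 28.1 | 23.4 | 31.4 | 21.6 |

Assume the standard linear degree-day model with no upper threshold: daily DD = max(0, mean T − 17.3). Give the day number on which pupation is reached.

day 5

Daily DD above 17.3 °C: 17.0, 13.6, 11.2, 8.6, 10.8, 6.1, 14.1, 4.3.
Cumulative: 17.0, 30.6, 41.8, 50.4, 61.2, 67.3, 81.4, 85.7.
The total first reaches 55 DD on day 5.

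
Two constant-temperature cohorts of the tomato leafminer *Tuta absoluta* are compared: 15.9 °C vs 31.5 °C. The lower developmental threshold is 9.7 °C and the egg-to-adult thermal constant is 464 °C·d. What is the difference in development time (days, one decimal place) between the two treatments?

At 15.9 °C: 464 / (15.9 − 9.7) = 464 / 6.2 = 74.839 d.
At 31.5 °C: 464 / (31.5 − 9.7) = 464 / 21.8 = 21.284 d.
Difference = |74.839 − 21.284| = 53.554 ≈ 53.6 days.

53.6 days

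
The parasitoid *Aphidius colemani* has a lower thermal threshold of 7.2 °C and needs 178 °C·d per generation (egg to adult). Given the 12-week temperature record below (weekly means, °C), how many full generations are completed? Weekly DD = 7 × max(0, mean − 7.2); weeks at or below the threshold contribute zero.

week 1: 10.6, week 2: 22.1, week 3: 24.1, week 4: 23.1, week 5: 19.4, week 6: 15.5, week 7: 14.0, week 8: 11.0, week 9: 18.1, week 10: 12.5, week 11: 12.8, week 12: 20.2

Weekly DD (7 × max(0, T̄ − 7.2)): 23.8, 104.3, 118.3, 111.3, 85.4, 58.1, 47.6, 26.6, 76.3, 37.1, 39.2, 91.0.
Season total = 819.0 DD.
Complete generations = ⌊819.0 / 178⌋ = 4.

4 generations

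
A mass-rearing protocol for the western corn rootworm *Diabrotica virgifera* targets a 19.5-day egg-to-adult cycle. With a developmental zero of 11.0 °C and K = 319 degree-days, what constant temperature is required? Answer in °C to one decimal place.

27.4 °C

Required daily accumulation = 319 / 19.5 = 16.359 DD/day.
T = T_base + 16.359 = 11.0 + 16.359 = 27.359 ≈ 27.4 °C.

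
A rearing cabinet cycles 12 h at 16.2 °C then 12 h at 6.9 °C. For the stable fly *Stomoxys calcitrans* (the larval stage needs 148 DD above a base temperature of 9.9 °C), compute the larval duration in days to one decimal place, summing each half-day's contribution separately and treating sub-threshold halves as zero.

Day half: max(0, 16.2 − 9.9) × 0.5 = 6.3 × 0.5 = 3.15 DD.
Night half: max(0, 6.9 − 9.9) × 0.5 = 0.0 × 0.5 = 0.00 DD.
Per 24 h: 3.15 DD/day.
Duration = 148 / 3.15 = 46.984 ≈ 47.0 days.

47.0 days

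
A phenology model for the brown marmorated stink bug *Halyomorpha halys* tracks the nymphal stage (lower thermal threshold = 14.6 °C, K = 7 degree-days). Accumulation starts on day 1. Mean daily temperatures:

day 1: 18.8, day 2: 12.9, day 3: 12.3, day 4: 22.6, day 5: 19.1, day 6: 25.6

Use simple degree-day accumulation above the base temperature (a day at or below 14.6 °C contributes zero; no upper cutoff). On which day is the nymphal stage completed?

day 4

Daily DD above 14.6 °C: 4.2, 0.0, 0.0, 8.0, 4.5, 11.0.
Cumulative: 4.2, 4.2, 4.2, 12.2, 16.7, 27.7.
The total first reaches 7 DD on day 4.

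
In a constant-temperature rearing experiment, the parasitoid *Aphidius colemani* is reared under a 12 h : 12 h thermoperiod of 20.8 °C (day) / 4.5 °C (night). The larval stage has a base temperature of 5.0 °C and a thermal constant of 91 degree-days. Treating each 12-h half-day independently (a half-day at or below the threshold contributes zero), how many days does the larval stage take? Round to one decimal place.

Day half: max(0, 20.8 − 5.0) × 0.5 = 15.8 × 0.5 = 7.90 DD.
Night half: max(0, 4.5 − 5.0) × 0.5 = 0.0 × 0.5 = 0.00 DD.
Per 24 h: 7.90 DD/day.
Duration = 91 / 7.90 = 11.519 ≈ 11.5 days.

11.5 days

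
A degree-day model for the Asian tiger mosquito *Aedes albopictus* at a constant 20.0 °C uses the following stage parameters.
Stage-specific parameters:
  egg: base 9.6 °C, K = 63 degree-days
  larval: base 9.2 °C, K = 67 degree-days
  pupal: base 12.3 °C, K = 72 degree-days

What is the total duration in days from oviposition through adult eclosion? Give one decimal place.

21.6 days

egg: 63 / (20.0 − 9.6) = 63 / 10.4 = 6.058 d.
larval: 67 / (20.0 − 9.2) = 67 / 10.8 = 6.204 d.
pupal: 72 / (20.0 − 12.3) = 72 / 7.7 = 9.351 d.
Sum = 21.612 ≈ 21.6 days.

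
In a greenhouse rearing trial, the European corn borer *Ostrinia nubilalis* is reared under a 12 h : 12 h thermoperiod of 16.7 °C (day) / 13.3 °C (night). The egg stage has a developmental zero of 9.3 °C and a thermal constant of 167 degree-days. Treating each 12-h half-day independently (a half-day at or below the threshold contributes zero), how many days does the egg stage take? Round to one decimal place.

29.3 days

Day half: max(0, 16.7 − 9.3) × 0.5 = 7.4 × 0.5 = 3.70 DD.
Night half: max(0, 13.3 − 9.3) × 0.5 = 4.0 × 0.5 = 2.00 DD.
Per 24 h: 5.70 DD/day.
Duration = 167 / 5.70 = 29.298 ≈ 29.3 days.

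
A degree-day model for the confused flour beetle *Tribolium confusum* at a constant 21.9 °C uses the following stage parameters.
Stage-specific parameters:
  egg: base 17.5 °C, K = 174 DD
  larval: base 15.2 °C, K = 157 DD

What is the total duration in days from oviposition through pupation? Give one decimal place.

63.0 days

egg: 174 / (21.9 − 17.5) = 174 / 4.4 = 39.545 d.
larval: 157 / (21.9 − 15.2) = 157 / 6.7 = 23.433 d.
Sum = 62.978 ≈ 63.0 days.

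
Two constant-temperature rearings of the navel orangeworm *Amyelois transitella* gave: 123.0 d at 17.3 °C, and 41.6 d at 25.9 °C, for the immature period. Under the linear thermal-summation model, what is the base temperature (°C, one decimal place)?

Equal thermal constants: D₁(T₁ − T_b) = D₂(T₂ − T_b).
123.0·(17.3 − T_b) = 41.6·(25.9 − T_b)
T_b = (123.0·17.3 − 41.6·25.9) / (123.0 − 41.6) = 1050.46 / 81.4 = 12.905 °C ≈ 12.9 °C.

12.9 °C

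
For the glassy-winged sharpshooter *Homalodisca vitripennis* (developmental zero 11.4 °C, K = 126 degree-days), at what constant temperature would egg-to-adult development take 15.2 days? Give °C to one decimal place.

19.7 °C

Required daily accumulation = 126 / 15.2 = 8.289 DD/day.
T = T_base + 8.289 = 11.4 + 8.289 = 19.689 ≈ 19.7 °C.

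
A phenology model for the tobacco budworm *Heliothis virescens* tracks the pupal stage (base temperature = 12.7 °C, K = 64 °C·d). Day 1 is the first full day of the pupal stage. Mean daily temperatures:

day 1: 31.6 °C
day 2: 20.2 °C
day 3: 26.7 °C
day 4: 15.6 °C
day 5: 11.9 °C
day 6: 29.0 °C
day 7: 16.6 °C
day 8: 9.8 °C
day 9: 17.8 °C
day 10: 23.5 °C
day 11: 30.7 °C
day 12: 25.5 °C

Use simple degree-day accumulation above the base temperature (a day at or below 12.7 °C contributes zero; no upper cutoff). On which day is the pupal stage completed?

Daily DD above 12.7 °C: 18.9, 7.5, 14.0, 2.9, 0.0, 16.3, 3.9, 0.0, 5.1, 10.8, 18.0, 12.8.
Cumulative: 18.9, 26.4, 40.4, 43.3, 43.3, 59.6, 63.5, 63.5, 68.6, 79.4, 97.4, 110.2.
The total first reaches 64 DD on day 9.

day 9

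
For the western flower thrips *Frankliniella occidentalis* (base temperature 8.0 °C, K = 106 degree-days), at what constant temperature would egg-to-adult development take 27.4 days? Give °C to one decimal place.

Required daily accumulation = 106 / 27.4 = 3.869 DD/day.
T = T_base + 3.869 = 8.0 + 3.869 = 11.869 ≈ 11.9 °C.

11.9 °C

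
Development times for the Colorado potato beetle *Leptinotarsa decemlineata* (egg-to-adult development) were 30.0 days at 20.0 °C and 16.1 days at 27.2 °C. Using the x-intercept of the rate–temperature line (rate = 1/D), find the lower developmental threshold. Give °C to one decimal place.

Equal thermal constants: D₁(T₁ − T_b) = D₂(T₂ − T_b).
30.0·(20.0 − T_b) = 16.1·(27.2 − T_b)
T_b = (30.0·20.0 − 16.1·27.2) / (30.0 − 16.1) = 162.08 / 13.9 = 11.660 °C ≈ 11.7 °C.

11.7 °C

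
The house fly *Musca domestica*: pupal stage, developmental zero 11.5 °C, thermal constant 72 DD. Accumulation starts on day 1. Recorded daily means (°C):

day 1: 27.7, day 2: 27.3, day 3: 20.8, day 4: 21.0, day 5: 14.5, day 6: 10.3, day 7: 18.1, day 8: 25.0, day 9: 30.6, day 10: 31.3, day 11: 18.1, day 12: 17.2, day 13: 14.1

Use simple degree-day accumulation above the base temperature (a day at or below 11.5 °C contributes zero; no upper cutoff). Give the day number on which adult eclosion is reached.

Daily DD above 11.5 °C: 16.2, 15.8, 9.3, 9.5, 3.0, 0.0, 6.6, 13.5, 19.1, 19.8, 6.6, 5.7, 2.6.
Cumulative: 16.2, 32.0, 41.3, 50.8, 53.8, 53.8, 60.4, 73.9, 93.0, 112.8, 119.4, 125.1, 127.7.
The total first reaches 72 DD on day 8.

day 8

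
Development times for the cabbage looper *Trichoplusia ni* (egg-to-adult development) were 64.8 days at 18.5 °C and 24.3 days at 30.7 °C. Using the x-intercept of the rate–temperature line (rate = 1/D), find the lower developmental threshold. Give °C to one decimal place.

11.2 °C

Linear rate model ⇒ the product D·(T − T_b) is constant across temperatures.
64.8·(18.5 − T_b) = 24.3·(30.7 − T_b)
T_b = (64.8·18.5 − 24.3·30.7) / (64.8 − 24.3) = 452.79 / 40.5 = 11.180 °C ≈ 11.2 °C.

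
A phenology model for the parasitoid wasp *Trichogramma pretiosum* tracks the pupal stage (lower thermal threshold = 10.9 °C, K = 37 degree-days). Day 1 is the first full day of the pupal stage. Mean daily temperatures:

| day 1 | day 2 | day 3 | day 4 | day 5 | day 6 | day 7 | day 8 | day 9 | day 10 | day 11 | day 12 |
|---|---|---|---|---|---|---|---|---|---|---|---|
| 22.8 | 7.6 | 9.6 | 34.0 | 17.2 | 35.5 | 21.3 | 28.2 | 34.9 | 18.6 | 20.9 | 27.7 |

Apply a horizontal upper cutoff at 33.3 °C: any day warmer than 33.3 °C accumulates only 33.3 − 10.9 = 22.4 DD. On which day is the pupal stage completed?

day 5

Daily DD above 10.9 °C (capped at 22.4): 11.9, 0.0, 0.0, 22.4, 6.3, 22.4, 10.4, 17.3, 22.4, 7.7, 10.0, 16.8.
Cumulative: 11.9, 11.9, 11.9, 34.3, 40.6, 63.0, 73.4, 90.7, 113.1, 120.8, 130.8, 147.6.
The total first reaches 37 DD on day 5.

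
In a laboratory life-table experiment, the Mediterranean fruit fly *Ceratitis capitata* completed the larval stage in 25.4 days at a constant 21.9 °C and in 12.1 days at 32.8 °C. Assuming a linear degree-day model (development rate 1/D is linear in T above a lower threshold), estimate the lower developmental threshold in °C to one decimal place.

Equal thermal constants: D₁(T₁ − T_b) = D₂(T₂ − T_b).
25.4·(21.9 − T_b) = 12.1·(32.8 − T_b)
T_b = (25.4·21.9 − 12.1·32.8) / (25.4 − 12.1) = 159.38 / 13.3 = 11.983 °C ≈ 12.0 °C.

12.0 °C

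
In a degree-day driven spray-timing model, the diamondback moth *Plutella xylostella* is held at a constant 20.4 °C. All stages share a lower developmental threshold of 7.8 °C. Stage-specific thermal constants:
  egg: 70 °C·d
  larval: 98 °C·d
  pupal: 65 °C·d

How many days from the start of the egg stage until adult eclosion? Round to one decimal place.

18.5 days

Daily accumulation at 20.4 °C = 20.4 − 7.8 = 12.6 DD/day.
Total K = 70 + 98 + 65 = 233 DD.
Total duration = 233 / 12.6 = 18.492 ≈ 18.5 days.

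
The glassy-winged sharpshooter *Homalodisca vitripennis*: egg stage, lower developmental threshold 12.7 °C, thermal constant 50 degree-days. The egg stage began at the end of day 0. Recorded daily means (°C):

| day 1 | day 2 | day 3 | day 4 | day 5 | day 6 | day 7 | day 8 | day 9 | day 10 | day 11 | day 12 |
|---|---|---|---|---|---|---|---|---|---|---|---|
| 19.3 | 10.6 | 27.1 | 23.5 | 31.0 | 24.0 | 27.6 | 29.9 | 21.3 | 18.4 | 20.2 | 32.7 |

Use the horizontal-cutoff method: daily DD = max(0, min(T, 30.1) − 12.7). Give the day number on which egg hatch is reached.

day 6

Daily DD above 12.7 °C (capped at 17.4): 6.6, 0.0, 14.4, 10.8, 17.4, 11.3, 14.9, 17.2, 8.6, 5.7, 7.5, 17.4.
Cumulative: 6.6, 6.6, 21.0, 31.8, 49.2, 60.5, 75.4, 92.6, 101.2, 106.9, 114.4, 131.8.
The total first reaches 50 DD on day 6.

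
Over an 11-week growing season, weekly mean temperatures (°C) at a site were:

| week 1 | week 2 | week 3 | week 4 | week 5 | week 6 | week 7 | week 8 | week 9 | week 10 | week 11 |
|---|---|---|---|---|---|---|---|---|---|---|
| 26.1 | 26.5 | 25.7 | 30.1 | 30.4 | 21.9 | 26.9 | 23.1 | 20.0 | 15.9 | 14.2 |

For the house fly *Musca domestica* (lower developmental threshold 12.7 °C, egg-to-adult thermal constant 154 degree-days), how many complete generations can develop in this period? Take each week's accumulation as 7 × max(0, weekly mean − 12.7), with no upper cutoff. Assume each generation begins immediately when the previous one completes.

5 generations

Weekly DD (7 × max(0, T̄ − 12.7)): 93.8, 96.6, 91.0, 121.8, 123.9, 64.4, 99.4, 72.8, 51.1, 22.4, 10.5.
Season total = 847.7 DD.
Complete generations = ⌊847.7 / 154⌋ = 5.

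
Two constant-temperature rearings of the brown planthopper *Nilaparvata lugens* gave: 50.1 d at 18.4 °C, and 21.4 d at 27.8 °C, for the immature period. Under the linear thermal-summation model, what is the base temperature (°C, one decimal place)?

11.4 °C

Equal thermal constants: D₁(T₁ − T_b) = D₂(T₂ − T_b).
50.1·(18.4 − T_b) = 21.4·(27.8 − T_b)
T_b = (50.1·18.4 − 21.4·27.8) / (50.1 − 21.4) = 326.92 / 28.7 = 11.391 °C ≈ 11.4 °C.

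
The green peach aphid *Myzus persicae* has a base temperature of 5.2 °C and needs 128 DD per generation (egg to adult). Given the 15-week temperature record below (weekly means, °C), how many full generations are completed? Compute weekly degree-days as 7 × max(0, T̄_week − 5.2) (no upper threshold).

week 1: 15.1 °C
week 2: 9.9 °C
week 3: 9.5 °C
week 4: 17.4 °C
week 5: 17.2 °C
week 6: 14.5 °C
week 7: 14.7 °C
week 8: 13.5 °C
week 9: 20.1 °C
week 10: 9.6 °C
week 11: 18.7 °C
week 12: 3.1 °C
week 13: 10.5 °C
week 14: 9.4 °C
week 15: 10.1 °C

Weekly DD (7 × max(0, T̄ − 5.2)): 69.3, 32.9, 30.1, 85.4, 84.0, 65.1, 66.5, 58.1, 104.3, 30.8, 94.5, 0.0, 37.1, 29.4, 34.3.
Season total = 821.8 DD.
Complete generations = ⌊821.8 / 128⌋ = 6.

6 generations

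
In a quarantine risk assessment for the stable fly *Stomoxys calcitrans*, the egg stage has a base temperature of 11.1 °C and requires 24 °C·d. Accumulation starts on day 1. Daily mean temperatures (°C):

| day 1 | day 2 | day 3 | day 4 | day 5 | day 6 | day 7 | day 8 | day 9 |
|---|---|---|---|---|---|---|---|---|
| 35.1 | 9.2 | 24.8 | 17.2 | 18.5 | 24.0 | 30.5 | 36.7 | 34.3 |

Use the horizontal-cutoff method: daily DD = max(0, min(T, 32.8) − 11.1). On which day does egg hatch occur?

Daily DD above 11.1 °C (capped at 21.7): 21.7, 0.0, 13.7, 6.1, 7.4, 12.9, 19.4, 21.7, 21.7.
Cumulative: 21.7, 21.7, 35.4, 41.5, 48.9, 61.8, 81.2, 102.9, 124.6.
The total first reaches 24 DD on day 3.

day 3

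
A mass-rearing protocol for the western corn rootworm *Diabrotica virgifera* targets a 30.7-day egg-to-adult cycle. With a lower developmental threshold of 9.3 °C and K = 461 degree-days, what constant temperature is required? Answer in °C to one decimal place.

24.3 °C

Required daily accumulation = 461 / 30.7 = 15.016 DD/day.
T = T_base + 15.016 = 9.3 + 15.016 = 24.316 ≈ 24.3 °C.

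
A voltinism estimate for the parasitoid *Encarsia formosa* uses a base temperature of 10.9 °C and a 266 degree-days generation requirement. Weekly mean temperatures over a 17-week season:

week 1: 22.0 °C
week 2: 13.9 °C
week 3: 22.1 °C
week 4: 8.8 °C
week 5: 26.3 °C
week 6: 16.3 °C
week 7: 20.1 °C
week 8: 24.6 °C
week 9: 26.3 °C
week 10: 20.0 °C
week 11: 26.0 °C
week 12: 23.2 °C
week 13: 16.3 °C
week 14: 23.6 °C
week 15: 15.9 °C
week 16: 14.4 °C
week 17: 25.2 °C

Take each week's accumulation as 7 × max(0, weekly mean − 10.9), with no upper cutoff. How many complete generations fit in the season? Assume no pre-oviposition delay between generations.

4 generations

Weekly DD (7 × max(0, T̄ − 10.9)): 77.7, 21.0, 78.4, 0.0, 107.8, 37.8, 64.4, 95.9, 107.8, 63.7, 105.7, 86.1, 37.8, 88.9, 35.0, 24.5, 100.1.
Season total = 1132.6 DD.
Complete generations = ⌊1132.6 / 266⌋ = 4.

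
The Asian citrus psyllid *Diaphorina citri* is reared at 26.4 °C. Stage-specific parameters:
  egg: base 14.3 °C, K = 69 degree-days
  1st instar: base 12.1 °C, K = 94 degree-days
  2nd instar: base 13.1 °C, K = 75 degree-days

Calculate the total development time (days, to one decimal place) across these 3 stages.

17.9 days

egg: 69 / (26.4 − 14.3) = 69 / 12.1 = 5.702 d.
1st instar: 94 / (26.4 − 12.1) = 94 / 14.3 = 6.573 d.
2nd instar: 75 / (26.4 − 13.1) = 75 / 13.3 = 5.639 d.
Sum = 17.915 ≈ 17.9 days.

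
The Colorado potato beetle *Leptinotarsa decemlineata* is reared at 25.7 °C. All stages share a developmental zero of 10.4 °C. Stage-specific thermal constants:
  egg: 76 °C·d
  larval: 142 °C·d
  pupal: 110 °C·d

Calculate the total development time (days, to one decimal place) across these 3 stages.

Daily accumulation at 25.7 °C = 25.7 − 10.4 = 15.3 DD/day.
Total K = 76 + 142 + 110 = 328 DD.
Total duration = 328 / 15.3 = 21.438 ≈ 21.4 days.

21.4 days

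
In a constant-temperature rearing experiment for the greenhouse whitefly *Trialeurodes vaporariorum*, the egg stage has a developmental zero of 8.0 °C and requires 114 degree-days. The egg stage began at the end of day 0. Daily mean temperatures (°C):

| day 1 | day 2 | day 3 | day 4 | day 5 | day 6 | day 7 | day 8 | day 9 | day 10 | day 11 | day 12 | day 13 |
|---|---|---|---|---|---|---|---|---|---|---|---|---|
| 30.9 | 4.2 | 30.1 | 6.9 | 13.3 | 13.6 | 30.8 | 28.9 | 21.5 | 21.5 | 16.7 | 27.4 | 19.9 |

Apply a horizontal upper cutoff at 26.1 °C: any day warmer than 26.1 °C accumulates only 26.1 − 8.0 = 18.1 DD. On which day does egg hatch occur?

Daily DD above 8.0 °C (capped at 18.1): 18.1, 0.0, 18.1, 0.0, 5.3, 5.6, 18.1, 18.1, 13.5, 13.5, 8.7, 18.1, 11.9.
Cumulative: 18.1, 18.1, 36.2, 36.2, 41.5, 47.1, 65.2, 83.3, 96.8, 110.3, 119.0, 137.1, 149.0.
The total first reaches 114 DD on day 11.

day 11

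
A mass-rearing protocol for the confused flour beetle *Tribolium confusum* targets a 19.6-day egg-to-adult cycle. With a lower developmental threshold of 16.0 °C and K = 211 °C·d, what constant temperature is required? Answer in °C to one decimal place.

26.8 °C

Required daily accumulation = 211 / 19.6 = 10.765 DD/day.
T = T_base + 10.765 = 16.0 + 10.765 = 26.765 ≈ 26.8 °C.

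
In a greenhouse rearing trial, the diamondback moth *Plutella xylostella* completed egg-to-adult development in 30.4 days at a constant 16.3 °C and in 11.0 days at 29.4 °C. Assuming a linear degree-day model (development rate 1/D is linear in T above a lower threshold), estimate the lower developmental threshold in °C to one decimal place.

Linear rate model ⇒ the product D·(T − T_b) is constant across temperatures.
30.4·(16.3 − T_b) = 11.0·(29.4 − T_b)
T_b = (30.4·16.3 − 11.0·29.4) / (30.4 − 11.0) = 172.12 / 19.4 = 8.872 °C ≈ 8.9 °C.

8.9 °C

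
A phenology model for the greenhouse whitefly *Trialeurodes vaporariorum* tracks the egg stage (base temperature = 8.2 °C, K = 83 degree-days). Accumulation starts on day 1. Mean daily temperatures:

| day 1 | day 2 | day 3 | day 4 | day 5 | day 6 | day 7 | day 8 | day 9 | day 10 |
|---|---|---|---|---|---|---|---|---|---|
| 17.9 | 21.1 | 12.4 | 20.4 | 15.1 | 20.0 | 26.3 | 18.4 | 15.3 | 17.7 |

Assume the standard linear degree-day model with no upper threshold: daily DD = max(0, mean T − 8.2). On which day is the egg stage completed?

Daily DD above 8.2 °C: 9.7, 12.9, 4.2, 12.2, 6.9, 11.8, 18.1, 10.2, 7.1, 9.5.
Cumulative: 9.7, 22.6, 26.8, 39.0, 45.9, 57.7, 75.8, 86.0, 93.1, 102.6.
The total first reaches 83 DD on day 8.

day 8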